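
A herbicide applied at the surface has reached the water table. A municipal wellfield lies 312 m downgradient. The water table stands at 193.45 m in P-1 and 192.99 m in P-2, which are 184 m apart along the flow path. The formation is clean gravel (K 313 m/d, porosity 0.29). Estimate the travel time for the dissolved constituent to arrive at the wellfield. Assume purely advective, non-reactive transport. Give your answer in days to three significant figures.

116 days

Hydraulic gradient i = (193.45 − 192.99) / 184 = 0.46 / 184 = 0.002500
Darcy flux q = K·i = 313 × 0.002500 = 0.7825 m/d
v_s = q/n_e = 0.7825/0.29 = 2.698 m/d
t = L / v = 312 / 2.698 = 115.6 d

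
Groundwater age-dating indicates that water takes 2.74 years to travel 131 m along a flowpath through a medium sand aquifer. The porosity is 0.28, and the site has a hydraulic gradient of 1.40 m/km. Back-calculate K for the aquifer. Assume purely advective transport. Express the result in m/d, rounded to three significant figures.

t = 2.74 years = 1000 d
v = L / t = 131 / 1000 = 0.1310 m/d
K = v · n / i = 0.1310 × 0.28 / 0.0014 = 26.2 m/d

26.2 m/d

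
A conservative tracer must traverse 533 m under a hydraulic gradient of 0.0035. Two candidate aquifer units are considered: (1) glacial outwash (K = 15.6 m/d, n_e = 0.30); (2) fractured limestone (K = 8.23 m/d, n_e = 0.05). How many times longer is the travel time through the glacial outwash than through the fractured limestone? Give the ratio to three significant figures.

Unit 1 (glacial outwash): v = 15.6×0.0035/0.30 = 0.1820 m/d, t = 533/0.1820 = 2929 d
Unit 2 (fractured limestone): v = 8.23×0.0035/0.05 = 0.5761 m/d, t = 533/0.5761 = 925.2 d
t(glacial outwash) / t(fractured limestone) = 2929/925.2 = 3.17

3.17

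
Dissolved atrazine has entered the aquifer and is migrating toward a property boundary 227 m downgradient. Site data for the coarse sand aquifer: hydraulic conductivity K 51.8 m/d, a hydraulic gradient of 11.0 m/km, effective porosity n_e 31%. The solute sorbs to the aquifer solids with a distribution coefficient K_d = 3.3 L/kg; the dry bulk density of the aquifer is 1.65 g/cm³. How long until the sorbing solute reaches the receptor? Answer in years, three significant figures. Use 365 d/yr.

Specific discharge q = 51.8 × 0.011 = 0.5698 m/d
Seepage velocity v = q / n = 0.5698 / 0.31 = 1.838 m/d
Retardation R = 1 + ρ_b·K_d/n = 1 + 1.65×3.3/0.31 = 18.56
Contaminant velocity v_c = v/R = 1.838/18.56 = 0.09901 m/d
t = L/v_c = 227/0.09901 = 2293 d
   = 2293/365 = 6.28 yr

6.28 years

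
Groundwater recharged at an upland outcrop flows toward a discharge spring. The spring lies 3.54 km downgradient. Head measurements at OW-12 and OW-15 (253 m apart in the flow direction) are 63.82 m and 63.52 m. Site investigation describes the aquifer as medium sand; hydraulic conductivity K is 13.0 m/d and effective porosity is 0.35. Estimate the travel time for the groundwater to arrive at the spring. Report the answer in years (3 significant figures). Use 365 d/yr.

220 years

Hydraulic gradient i = (63.82 − 63.52) / 253 = 0.30 / 253 = 0.001186
Specific discharge q = 13.0 × 0.001186 = 0.01542 m/d
Seepage velocity v = q / n = 0.01542 / 0.35 = 0.04404 m/d
L = 3.54 km = 3540 m
t = L / v = 3540 / 0.04404 = 80380 d
   = 80380 / 365 = 220 yr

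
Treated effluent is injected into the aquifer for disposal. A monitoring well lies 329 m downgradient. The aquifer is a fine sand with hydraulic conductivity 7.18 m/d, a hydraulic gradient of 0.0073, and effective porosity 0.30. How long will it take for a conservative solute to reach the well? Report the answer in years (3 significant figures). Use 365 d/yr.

Specific discharge q = 7.18 × 0.0073 = 0.05241 m/d
v = Ki/n = 7.18·0.0073/0.30 = 0.1747 m/d
t = L / v = 329 / 0.1747 = 1883 d
   = 1883 / 365 = 5.16 yr

5.16 years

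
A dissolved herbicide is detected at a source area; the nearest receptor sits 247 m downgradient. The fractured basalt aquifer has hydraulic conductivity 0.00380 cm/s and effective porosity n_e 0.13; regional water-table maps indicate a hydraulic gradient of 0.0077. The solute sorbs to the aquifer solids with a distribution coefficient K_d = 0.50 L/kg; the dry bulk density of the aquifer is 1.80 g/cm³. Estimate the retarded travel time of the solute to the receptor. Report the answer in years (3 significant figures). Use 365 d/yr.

K = 0.00380 cm/s × 864 = 3.283 m/d
q = Ki = 3.283 × 0.0077 = 0.02528 m/d
Seepage velocity v = q / n = 0.02528 / 0.13 = 0.1945 m/d
Retardation R = 1 + ρ_b·K_d/n = 1 + 1.80×0.50/0.13 = 7.923
Contaminant velocity v_c = v/R = 0.1945/7.923 = 0.02454 m/d
t = L/v_c = 247/0.02454 = 10060 d
   = 10060/365 = 27.6 yr

27.6 years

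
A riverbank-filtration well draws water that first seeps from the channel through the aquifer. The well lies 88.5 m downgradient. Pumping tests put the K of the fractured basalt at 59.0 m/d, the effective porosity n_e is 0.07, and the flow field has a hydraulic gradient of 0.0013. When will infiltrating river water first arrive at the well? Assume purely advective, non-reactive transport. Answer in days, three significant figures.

80.8 days

Specific discharge q = 59.0 × 0.0013 = 0.07670 m/d
v = Ki/n = 59.0·0.0013/0.07 = 1.096 m/d
t = L / v = 88.5 / 1.096 = 80.77 d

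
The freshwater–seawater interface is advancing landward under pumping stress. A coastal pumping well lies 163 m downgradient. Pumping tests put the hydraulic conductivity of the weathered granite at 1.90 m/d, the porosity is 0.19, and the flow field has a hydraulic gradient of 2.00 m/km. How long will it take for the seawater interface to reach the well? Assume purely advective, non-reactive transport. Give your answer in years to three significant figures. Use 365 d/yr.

Specific discharge q = 1.90 × 0.0020 = 0.003800 m/d
Seepage velocity v = q / n = 0.003800 / 0.19 = 0.02000 m/d
t = L / v = 163 / 0.02000 = 8150 d
   = 8150 / 365 = 22.3 yr

22.3 years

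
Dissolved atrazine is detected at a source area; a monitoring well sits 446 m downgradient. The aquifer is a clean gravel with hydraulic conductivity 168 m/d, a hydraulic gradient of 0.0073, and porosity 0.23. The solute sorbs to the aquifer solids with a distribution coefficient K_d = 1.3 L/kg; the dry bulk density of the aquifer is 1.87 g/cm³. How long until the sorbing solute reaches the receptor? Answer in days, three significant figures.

q = Ki = 168 × 0.0073 = 1.226 m/d
Average linear velocity = 1.226 / 0.23 = 5.332 m/d
Retardation R = 1 + ρ_b·K_d/n = 1 + 1.87×1.3/0.23 = 11.57
Contaminant velocity v_c = v/R = 5.332/11.57 = 0.4609 m/d
t = L/v_c = 446/0.4609 = 967.7 d

968 days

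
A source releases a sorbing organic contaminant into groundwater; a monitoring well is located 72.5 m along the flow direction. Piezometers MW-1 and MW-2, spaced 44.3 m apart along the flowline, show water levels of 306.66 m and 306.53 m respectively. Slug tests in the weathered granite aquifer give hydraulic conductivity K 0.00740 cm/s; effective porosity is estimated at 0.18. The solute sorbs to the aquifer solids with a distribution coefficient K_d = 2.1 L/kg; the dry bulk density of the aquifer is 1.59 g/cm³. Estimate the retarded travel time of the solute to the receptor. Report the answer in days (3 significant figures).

13600 days

Hydraulic gradient i = (306.66 − 306.53) / 44.3 = 0.13 / 44.3 = 0.002935
K = 0.00740 cm/s × 864 = 6.394 m/d
Specific discharge q = 6.394 × 0.002935 = 0.01876 m/d
Seepage velocity v = q / n = 0.01876 / 0.18 = 0.1042 m/d
Retardation R = 1 + ρ_b·K_d/n = 1 + 1.59×2.1/0.18 = 19.55
Contaminant velocity v_c = v/R = 0.1042/19.55 = 0.005332 m/d
t = L/v_c = 72.5/0.005332 = 13600 d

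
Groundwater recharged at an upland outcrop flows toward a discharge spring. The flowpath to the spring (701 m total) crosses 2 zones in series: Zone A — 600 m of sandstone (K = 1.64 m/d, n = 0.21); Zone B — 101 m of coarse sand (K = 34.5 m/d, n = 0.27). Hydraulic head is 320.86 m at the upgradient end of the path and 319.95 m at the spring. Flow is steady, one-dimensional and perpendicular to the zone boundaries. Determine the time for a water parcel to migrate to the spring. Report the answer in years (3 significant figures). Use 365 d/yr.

Total head drop ΔH = 320.86 − 319.95 = 0.91 m
Continuity: the same q passes through each zone, so ΔH = q·Σ(L_j/K_j) — the zones act as resistances in series.
Σ(L/K) = 600/1.64 + 101/34.5 = 365.9 + 2.928 = 368.8 d
q = ΔH / Σ(L/K) = 0.91 / 368.8 = 0.002468 m/d (same in every zone)
Zone A: v = q/n = 0.002468/0.21 = 0.01175 m/d → t_A = 600/0.01175 = 51060 d
Zone B: v = q/n = 0.002468/0.27 = 0.009139 m/d → t_B = 101/0.009139 = 11050 d
Total t = 51060 + 11050 = 62110 d
   = 62110 / 365 = 170 yr

170 years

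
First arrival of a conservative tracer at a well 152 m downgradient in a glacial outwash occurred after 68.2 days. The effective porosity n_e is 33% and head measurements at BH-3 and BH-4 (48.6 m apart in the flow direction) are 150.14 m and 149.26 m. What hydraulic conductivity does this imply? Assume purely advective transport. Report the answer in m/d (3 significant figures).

Hydraulic gradient i = (150.14 − 149.26) / 48.6 = 0.88 / 48.6 = 0.01811
v = L / t = 152 / 68.2 = 2.229 m/d
K = v · n / i = 2.229 × 0.33 / 0.01811 = 40.6 m/d

40.6 m/d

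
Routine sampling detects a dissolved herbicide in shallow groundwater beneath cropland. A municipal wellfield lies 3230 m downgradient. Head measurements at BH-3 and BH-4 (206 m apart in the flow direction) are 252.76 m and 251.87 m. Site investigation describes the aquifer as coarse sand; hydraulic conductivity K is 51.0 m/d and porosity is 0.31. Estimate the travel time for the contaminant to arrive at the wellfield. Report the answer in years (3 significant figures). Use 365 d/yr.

Hydraulic gradient i = (252.76 − 251.87) / 206 = 0.89 / 206 = 0.004320
Darcy flux q = K·i = 51.0 × 0.004320 = 0.2203 m/d
Average linear velocity = 0.2203 / 0.31 = 0.7108 m/d
t = L / v = 3230 / 0.7108 = 4544 d
   = 4544 / 365 = 12.5 yr

12.5 years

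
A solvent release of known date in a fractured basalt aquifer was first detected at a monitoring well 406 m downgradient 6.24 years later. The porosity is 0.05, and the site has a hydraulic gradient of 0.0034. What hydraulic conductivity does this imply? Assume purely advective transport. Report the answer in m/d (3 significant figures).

t = 6.24 years = 2278 d
v = L / t = 406 / 2278 = 0.1783 m/d
K = v · n / i = 0.1783 × 0.05 / 0.0034 = 2.62 m/d

2.62 m/d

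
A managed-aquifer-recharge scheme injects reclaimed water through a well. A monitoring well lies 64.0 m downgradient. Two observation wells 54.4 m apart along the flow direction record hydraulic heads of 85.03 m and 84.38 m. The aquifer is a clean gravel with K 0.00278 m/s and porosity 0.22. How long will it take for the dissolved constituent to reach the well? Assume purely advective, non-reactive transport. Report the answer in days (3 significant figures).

4.91 days

Hydraulic gradient i = (85.03 − 84.38) / 54.4 = 0.65 / 54.4 = 0.01195
K = 0.00278 m/s × 86400 s/d = 240.2 m/d
q = Ki = 240.2 × 0.01195 = 2.870 m/d
v = Ki/n = 240.2·0.01195/0.22 = 13.05 m/d
t = L / v = 64.0 / 13.05 = 4.906 d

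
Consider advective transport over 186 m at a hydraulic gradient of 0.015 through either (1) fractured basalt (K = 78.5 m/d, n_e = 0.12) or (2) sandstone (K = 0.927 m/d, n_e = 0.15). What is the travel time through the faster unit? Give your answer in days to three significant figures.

19.0 days

Unit 1 (fractured basalt): v = 78.5×0.015/0.12 = 9.813 m/d, t = 186/9.813 = 18.96 d
Unit 2 (sandstone): v = 0.927×0.015/0.15 = 0.09270 m/d, t = 186/0.09270 = 2006 d
Faster unit: t = 19.0 d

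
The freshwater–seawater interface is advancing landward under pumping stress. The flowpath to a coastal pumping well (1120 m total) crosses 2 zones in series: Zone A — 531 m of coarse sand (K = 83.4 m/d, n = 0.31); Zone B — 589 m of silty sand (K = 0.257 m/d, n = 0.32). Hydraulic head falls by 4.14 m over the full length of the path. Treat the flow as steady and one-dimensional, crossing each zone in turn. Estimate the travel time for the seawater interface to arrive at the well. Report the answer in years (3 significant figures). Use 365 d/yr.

Continuity: the same q passes through each zone, so ΔH = q·Σ(L_j/K_j) — the zones act as resistances in series.
Σ(L/K) = 531/83.4 + 589/0.257 = 6.367 + 2292 = 2298 d
q = ΔH / Σ(L/K) = 4.14 / 2298 = 0.001801 m/d (same in every zone)
Zone A: v = q/n = 0.001801/0.31 = 0.005811 m/d → t_A = 531/0.005811 = 91380 d
Zone B: v = q/n = 0.001801/0.32 = 0.005629 m/d → t_B = 589/0.005629 = 104600 d
Total t = 91380 + 104600 = 196000 d
   = 196000 / 365 = 537 yr

537 years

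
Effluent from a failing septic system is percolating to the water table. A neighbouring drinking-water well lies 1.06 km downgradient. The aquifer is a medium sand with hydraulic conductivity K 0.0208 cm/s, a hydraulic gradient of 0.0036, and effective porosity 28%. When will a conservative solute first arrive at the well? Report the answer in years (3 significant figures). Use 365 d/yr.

K = 0.0208 cm/s × 864 = 17.97 m/d
Darcy flux q = K·i = 17.97 × 0.0036 = 0.06470 m/d
v = Ki/n = 17.97·0.0036/0.28 = 0.2311 m/d
L = 1.06 km = 1060 m
t = L / v = 1060 / 0.2311 = 4588 d
   = 4588 / 365 = 12.6 yr

12.6 years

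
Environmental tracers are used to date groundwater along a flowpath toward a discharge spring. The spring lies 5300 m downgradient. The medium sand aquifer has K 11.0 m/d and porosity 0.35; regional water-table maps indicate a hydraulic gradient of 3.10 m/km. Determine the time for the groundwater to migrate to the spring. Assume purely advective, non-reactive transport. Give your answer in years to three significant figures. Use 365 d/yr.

149 years

Specific discharge q = 11.0 × 0.0031 = 0.03410 m/d
v = Ki/n = 11.0·0.0031/0.35 = 0.09743 m/d
t = L / v = 5300 / 0.09743 = 54400 d
   = 54400 / 365 = 149 yr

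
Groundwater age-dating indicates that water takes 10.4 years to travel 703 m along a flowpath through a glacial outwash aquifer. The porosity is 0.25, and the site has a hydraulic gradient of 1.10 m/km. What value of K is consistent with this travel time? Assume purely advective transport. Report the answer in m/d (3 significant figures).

t = 10.4 years = 3796 d
v = L / t = 703 / 3796 = 0.1852 m/d
K = v · n / i = 0.1852 × 0.25 / 0.0011 = 42.1 m/d

42.1 m/d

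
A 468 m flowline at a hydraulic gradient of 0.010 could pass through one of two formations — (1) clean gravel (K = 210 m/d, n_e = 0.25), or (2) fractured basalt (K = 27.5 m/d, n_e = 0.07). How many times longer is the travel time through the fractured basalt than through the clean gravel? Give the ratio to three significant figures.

2.14

Unit 1 (clean gravel): v = 210×0.010/0.25 = 8.400 m/d, t = 468/8.400 = 55.71 d
Unit 2 (fractured basalt): v = 27.5×0.010/0.07 = 3.929 m/d, t = 468/3.929 = 119.1 d
t(fractured basalt) / t(clean gravel) = 119.1/55.71 = 2.14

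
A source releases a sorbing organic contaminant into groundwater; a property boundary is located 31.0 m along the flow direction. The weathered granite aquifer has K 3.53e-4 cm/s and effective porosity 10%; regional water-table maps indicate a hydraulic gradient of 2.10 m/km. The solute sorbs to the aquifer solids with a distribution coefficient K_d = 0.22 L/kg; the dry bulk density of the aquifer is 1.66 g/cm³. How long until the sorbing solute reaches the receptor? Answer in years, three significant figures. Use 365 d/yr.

61.7 years

K = 3.53e-4 cm/s × 864 = 0.3050 m/d
q = Ki = 0.3050 × 0.0021 = 6.405e-4 m/d
v_s = q/n_e = 6.405e-4/0.10 = 0.006405 m/d
Retardation R = 1 + ρ_b·K_d/n = 1 + 1.66×0.22/0.10 = 4.652
Contaminant velocity v_c = v/R = 0.006405/4.652 = 0.001377 m/d
t = L/v_c = 31.0/0.001377 = 22520 d
   = 22520/365 = 61.7 yr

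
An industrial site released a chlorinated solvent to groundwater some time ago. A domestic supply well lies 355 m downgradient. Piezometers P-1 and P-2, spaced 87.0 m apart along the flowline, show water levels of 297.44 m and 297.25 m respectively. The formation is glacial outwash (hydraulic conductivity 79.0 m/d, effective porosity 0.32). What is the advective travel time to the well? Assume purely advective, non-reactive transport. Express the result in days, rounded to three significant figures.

658 days

Hydraulic gradient i = (297.44 − 297.25) / 87.0 = 0.19 / 87.0 = 0.002184
Darcy flux q = K·i = 79.0 × 0.002184 = 0.1725 m/d
v = Ki/n = 79.0·0.002184/0.32 = 0.5392 m/d
t = L / v = 355 / 0.5392 = 658.4 d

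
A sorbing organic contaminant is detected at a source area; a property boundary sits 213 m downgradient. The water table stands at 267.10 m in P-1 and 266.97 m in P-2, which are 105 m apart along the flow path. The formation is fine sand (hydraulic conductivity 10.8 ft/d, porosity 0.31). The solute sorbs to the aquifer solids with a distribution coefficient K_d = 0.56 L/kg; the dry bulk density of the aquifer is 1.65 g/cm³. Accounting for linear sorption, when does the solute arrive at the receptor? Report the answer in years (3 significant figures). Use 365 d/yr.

Hydraulic gradient i = (267.10 − 266.97) / 105 = 0.13 / 105 = 0.001238
K = 10.8 ft/d × 0.3048 = 3.292 m/d
q = Ki = 3.292 × 0.001238 = 0.004076 m/d
Seepage velocity v = q / n = 0.004076 / 0.31 = 0.01315 m/d
Retardation R = 1 + ρ_b·K_d/n = 1 + 1.65×0.56/0.31 = 3.981
Contaminant velocity v_c = v/R = 0.01315/3.981 = 0.003303 m/d
t = L/v_c = 213/0.003303 = 64490 d
   = 64490/365 = 177 yr

177 years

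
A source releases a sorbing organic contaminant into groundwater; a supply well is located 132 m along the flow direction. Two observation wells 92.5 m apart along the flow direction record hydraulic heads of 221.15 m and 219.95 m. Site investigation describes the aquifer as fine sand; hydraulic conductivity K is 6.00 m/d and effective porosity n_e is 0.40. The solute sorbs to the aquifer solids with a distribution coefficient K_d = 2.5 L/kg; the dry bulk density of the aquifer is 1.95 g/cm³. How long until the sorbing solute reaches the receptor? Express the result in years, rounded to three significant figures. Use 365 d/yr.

Hydraulic gradient i = (221.15 − 219.95) / 92.5 = 1.20 / 92.5 = 0.01297
Darcy flux q = K·i = 6.00 × 0.01297 = 0.07784 m/d
v = Ki/n = 6.00·0.01297/0.40 = 0.1946 m/d
Retardation R = 1 + ρ_b·K_d/n = 1 + 1.95×2.5/0.40 = 13.19
Contaminant velocity v_c = v/R = 0.1946/13.19 = 0.01476 m/d
t = L/v_c = 132/0.01476 = 8946 d
   = 8946/365 = 24.5 yr

24.5 years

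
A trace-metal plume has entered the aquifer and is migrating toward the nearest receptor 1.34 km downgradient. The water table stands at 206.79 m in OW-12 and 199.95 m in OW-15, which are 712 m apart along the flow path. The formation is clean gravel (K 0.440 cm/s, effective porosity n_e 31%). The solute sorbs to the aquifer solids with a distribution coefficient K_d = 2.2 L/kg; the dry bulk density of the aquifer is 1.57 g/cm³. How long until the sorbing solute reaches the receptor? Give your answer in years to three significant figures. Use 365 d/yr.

3.78 years

Hydraulic gradient i = (206.79 − 199.95) / 712 = 6.84 / 712 = 0.009607
K = 0.440 cm/s × 864 = 380.2 m/d
Specific discharge q = 380.2 × 0.009607 = 3.652 m/d
v_s = q/n_e = 3.652/0.31 = 11.78 m/d
Retardation R = 1 + ρ_b·K_d/n = 1 + 1.57×2.2/0.31 = 12.14
Contaminant velocity v_c = v/R = 11.78/12.14 = 0.9703 m/d
L = 1.34 km = 1340 m
t = L/v_c = 1340/0.9703 = 1381 d
   = 1381/365 = 3.78 yr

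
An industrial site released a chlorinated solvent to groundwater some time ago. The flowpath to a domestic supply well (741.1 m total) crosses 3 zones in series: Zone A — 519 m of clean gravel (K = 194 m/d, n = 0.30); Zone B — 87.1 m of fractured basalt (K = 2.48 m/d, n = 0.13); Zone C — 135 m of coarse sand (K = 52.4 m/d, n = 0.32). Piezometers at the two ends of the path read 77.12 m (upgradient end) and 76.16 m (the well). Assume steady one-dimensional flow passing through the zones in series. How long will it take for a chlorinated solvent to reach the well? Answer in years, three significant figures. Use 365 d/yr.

24.2 years

Total head drop ΔH = 77.12 − 76.16 = 0.96 m
Steady 1-D flow in series ⇒ the Darcy flux q is identical in every zone and the zone head losses add (resistances L/K in series).
Σ(L/K) = 519/194 + 87.1/2.48 + 135/52.4 = 2.675 + 35.12 + 2.576 = 40.37 d
q = ΔH / Σ(L/K) = 0.96 / 40.37 = 0.02378 m/d (same in every zone)
Zone A: v = q/n = 0.02378/0.30 = 0.07926 m/d → t_A = 519/0.07926 = 6548 d
Zone B: v = q/n = 0.02378/0.13 = 0.1829 m/d → t_B = 87.1/0.1829 = 476.2 d
Zone C: v = q/n = 0.02378/0.32 = 0.07431 m/d → t_C = 135/0.07431 = 1817 d
Total t = 6548 + 476.2 + 1817 = 8841 d
   = 8841 / 365 = 24.2 yr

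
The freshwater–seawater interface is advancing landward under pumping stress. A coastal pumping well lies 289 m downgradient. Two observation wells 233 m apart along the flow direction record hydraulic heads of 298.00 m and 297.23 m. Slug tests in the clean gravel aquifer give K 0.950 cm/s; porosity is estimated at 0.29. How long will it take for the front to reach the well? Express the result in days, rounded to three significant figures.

Hydraulic gradient i = (298.00 − 297.23) / 233 = 0.77 / 233 = 0.003305
K = 0.950 cm/s × 864 = 820.8 m/d
q = Ki = 820.8 × 0.003305 = 2.713 m/d
v = Ki/n = 820.8·0.003305/0.29 = 9.354 m/d
t = L / v = 289 / 9.354 = 30.90 d

30.9 days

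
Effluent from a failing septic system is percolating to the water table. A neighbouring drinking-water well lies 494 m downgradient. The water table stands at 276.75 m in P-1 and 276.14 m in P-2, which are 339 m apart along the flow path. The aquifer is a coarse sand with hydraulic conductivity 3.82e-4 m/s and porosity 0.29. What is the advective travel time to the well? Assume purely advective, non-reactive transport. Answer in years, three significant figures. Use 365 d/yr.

Hydraulic gradient i = (276.75 − 276.14) / 339 = 0.61 / 339 = 0.001799
K = 3.82e-4 m/s × 86400 s/d = 33.00 m/d
q = Ki = 33.00 × 0.001799 = 0.05939 m/d
v = Ki/n = 33.00·0.001799/0.29 = 0.2048 m/d
t = L / v = 494 / 0.2048 = 2412 d
   = 2412 / 365 = 6.61 yr

6.61 years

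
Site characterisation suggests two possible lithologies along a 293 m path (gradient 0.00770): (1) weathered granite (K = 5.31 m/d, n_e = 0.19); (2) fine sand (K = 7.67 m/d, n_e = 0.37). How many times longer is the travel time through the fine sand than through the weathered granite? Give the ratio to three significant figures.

1.35

Unit 1 (weathered granite): v = 5.31×0.0077/0.19 = 0.2152 m/d, t = 293/0.2152 = 1362 d
Unit 2 (fine sand): v = 7.67×0.0077/0.37 = 0.1596 m/d, t = 293/0.1596 = 1836 d
t(fine sand) / t(weathered granite) = 1836/1362 = 1.35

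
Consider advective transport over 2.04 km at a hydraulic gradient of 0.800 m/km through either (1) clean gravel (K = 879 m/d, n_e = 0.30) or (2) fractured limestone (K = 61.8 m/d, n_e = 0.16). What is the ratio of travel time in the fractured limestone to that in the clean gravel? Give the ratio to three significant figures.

7.59

Unit 1 (clean gravel): v = 879×8.0e-4/0.30 = 2.344 m/d, t = 2040/2.344 = 870.3 d
Unit 2 (fractured limestone): v = 61.8×8.0e-4/0.16 = 0.3090 m/d, t = 2040/0.3090 = 6602 d
t(fractured limestone) / t(clean gravel) = 6602/870.3 = 7.59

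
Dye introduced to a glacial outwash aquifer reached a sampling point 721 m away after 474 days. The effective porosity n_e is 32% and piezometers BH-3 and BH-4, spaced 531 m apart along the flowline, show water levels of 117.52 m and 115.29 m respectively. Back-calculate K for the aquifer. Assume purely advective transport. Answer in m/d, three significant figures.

116 m/d

Hydraulic gradient i = (117.52 − 115.29) / 531 = 2.23 / 531 = 0.004200
v = L / t = 721 / 474 = 1.521 m/d
K = v · n / i = 1.521 × 0.32 / 0.004200 = 116 m/d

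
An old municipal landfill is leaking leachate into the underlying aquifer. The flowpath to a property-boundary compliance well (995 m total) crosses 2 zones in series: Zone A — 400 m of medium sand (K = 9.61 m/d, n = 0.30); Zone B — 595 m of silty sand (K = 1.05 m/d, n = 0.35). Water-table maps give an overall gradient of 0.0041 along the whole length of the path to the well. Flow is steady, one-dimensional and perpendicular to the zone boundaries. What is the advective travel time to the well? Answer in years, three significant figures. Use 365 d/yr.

Steady 1-D flow in series ⇒ the Darcy flux q is identical in every zone and the zone head losses add (resistances L/K in series).
Σ(L/K) = 400/9.61 + 595/1.05 = 41.62 + 566.7 = 608.3 d
K_eq = L_total / Σ(L/K) = 995 / 608.3 = 1.636 m/d
q = K_eq · i = 1.636 × 0.0041 = 0.006707 m/d (same in every zone)
Zone A: v = q/n = 0.006707/0.30 = 0.02236 m/d → t_A = 400/0.02236 = 17890 d
Zone B: v = q/n = 0.006707/0.35 = 0.01916 m/d → t_B = 595/0.01916 = 31050 d
Total t = 17890 + 31050 = 48950 d
   = 48950 / 365 = 134 yr

134 years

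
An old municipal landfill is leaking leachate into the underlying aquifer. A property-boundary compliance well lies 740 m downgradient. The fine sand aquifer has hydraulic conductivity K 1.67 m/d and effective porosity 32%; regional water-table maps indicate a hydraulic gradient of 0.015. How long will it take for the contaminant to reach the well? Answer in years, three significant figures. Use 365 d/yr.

25.9 years

Specific discharge q = 1.67 × 0.015 = 0.02505 m/d
Average linear velocity = 0.02505 / 0.32 = 0.07828 m/d
t = L / v = 740 / 0.07828 = 9453 d
   = 9453 / 365 = 25.9 yr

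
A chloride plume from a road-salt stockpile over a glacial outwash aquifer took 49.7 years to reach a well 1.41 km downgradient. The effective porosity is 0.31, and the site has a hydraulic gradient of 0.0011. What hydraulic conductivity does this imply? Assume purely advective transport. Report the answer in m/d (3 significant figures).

21.9 m/d

t = 49.7 years = 18140 d
L = 1.41 km = 1410 m
v = L / t = 1410 / 18140 = 0.07773 m/d
K = v · n / i = 0.07773 × 0.31 / 0.0011 = 21.9 m/d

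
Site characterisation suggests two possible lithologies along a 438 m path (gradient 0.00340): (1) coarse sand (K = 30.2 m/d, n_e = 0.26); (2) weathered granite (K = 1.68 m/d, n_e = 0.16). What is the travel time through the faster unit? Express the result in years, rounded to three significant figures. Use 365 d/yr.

3.04 years

Unit 1 (coarse sand): v = 30.2×0.0034/0.26 = 0.3949 m/d, t = 438/0.3949 = 1109 d
Unit 2 (weathered granite): v = 1.68×0.0034/0.16 = 0.03570 m/d, t = 438/0.03570 = 12270 d
Faster: 1109 d / 365 = 3.04 yr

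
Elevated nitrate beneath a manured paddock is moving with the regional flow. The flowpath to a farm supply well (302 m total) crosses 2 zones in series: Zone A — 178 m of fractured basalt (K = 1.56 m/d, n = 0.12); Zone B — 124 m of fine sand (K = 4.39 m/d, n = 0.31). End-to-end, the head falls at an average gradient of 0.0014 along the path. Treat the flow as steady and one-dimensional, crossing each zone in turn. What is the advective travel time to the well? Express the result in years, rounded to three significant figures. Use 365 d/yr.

Steady 1-D flow in series ⇒ the Darcy flux q is identical in every zone and the zone head losses add (resistances L/K in series).
Σ(L/K) = 178/1.56 + 124/4.39 = 114.1 + 28.25 = 142.3 d
K_eq = L_total / Σ(L/K) = 302 / 142.3 = 2.122 m/d
q = K_eq · i = 2.122 × 0.0014 = 0.002970 m/d (same in every zone)
Zone A: v = q/n = 0.002970/0.12 = 0.02475 m/d → t_A = 178/0.02475 = 7191 d
Zone B: v = q/n = 0.002970/0.31 = 0.009581 m/d → t_B = 124/0.009581 = 12940 d
Total t = 7191 + 12940 = 20130 d
   = 20130 / 365 = 55.2 yr

55.2 years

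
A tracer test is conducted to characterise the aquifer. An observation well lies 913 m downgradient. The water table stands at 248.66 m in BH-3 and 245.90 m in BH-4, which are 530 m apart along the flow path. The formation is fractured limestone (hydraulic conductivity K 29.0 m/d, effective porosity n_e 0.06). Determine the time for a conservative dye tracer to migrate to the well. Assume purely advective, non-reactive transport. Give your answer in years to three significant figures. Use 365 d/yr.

Hydraulic gradient i = (248.66 − 245.90) / 530 = 2.76 / 530 = 0.005208
Darcy flux q = K·i = 29.0 × 0.005208 = 0.1510 m/d
v = Ki/n = 29.0·0.005208/0.06 = 2.517 m/d
t = L / v = 913 / 2.517 = 362.7 d
   = 362.7 / 365 = 0.994 yr

0.994 years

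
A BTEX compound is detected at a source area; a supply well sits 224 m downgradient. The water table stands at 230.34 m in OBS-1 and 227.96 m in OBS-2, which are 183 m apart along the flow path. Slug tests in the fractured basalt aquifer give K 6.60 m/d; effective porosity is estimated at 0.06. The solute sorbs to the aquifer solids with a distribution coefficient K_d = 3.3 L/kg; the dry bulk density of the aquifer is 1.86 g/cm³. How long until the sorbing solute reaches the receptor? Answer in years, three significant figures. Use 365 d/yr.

44.3 years

Hydraulic gradient i = (230.34 − 227.96) / 183 = 2.38 / 183 = 0.01301
Darcy flux q = K·i = 6.60 × 0.01301 = 0.08584 m/d
v_s = q/n_e = 0.08584/0.06 = 1.431 m/d
Retardation R = 1 + ρ_b·K_d/n = 1 + 1.86×3.3/0.06 = 103.3
Contaminant velocity v_c = v/R = 1.431/103.3 = 0.01385 m/d
t = L/v_c = 224/0.01385 = 16170 d
   = 16170/365 = 44.3 yr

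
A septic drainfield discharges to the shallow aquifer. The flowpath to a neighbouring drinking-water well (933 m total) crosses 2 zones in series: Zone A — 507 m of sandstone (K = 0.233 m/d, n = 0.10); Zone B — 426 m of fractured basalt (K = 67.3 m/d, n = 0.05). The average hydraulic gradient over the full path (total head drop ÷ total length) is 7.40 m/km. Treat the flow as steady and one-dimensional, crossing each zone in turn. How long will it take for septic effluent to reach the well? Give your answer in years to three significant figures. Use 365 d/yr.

For zones in series the flux q is common to all zones; the equivalent conductivity is the harmonic (thickness-weighted) mean, K_eq = L_total / Σ(L_j/K_j).
Σ(L/K) = 507/0.233 + 426/67.3 = 2176 + 6.330 = 2182 d
K_eq = L_total / Σ(L/K) = 933 / 2182 = 0.4275 m/d
q = K_eq · i = 0.4275 × 0.0074 = 0.003164 m/d (same in every zone)
Zone A: v = q/n = 0.003164/0.10 = 0.03164 m/d → t_A = 507/0.03164 = 16030 d
Zone B: v = q/n = 0.003164/0.05 = 0.06327 m/d → t_B = 426/0.06327 = 6733 d
Total t = 16030 + 6733 = 22760 d
   = 22760 / 365 = 62.4 yr

62.4 years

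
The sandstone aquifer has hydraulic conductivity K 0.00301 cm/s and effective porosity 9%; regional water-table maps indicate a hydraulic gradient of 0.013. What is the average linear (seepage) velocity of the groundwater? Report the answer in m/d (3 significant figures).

0.376 m/d

K = 0.00301 cm/s × 864 = 2.601 m/d
Specific discharge q = 2.601 × 0.013 = 0.03381 m/d
Seepage velocity v = q / n = 0.03381 / 0.09 = 0.3756 m/d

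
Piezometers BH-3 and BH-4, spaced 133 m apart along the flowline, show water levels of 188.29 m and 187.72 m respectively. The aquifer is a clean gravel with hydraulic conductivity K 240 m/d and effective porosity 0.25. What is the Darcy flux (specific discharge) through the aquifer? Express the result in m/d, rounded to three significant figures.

Hydraulic gradient i = (188.29 − 187.72) / 133 = 0.57 / 133 = 0.004286
q = Ki = 240 × 0.004286 = 1.029 m/d

1.03 m/d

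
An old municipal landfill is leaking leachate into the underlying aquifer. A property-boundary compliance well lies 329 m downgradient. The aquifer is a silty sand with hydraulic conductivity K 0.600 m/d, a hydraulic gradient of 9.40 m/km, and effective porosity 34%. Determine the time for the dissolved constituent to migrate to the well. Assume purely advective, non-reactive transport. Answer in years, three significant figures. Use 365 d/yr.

54.3 years

q = Ki = 0.600 × 0.0094 = 0.005640 m/d
Seepage velocity v = q / n = 0.005640 / 0.34 = 0.01659 m/d
t = L / v = 329 / 0.01659 = 19830 d
   = 19830 / 365 = 54.3 yr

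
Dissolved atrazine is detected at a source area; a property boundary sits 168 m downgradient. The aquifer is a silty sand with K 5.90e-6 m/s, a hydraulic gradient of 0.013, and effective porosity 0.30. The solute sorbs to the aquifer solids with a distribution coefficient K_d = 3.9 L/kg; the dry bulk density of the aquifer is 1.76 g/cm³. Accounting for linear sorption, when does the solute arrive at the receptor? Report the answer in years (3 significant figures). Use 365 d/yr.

498 years

K = 5.90e-6 m/s × 86400 s/d = 0.5098 m/d
Specific discharge q = 0.5098 × 0.013 = 0.006627 m/d
Seepage velocity v = q / n = 0.006627 / 0.30 = 0.02209 m/d
Retardation R = 1 + ρ_b·K_d/n = 1 + 1.76×3.9/0.30 = 23.88
Contaminant velocity v_c = v/R = 0.02209/23.88 = 9.250e-4 m/d
t = L/v_c = 168/9.250e-4 = 181600 d
   = 181600/365 = 498 yr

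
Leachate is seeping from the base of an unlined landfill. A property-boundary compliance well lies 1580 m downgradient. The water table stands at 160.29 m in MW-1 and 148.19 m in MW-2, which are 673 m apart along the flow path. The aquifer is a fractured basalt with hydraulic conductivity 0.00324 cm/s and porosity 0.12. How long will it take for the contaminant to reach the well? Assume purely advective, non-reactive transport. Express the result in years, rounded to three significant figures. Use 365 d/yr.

10.3 years

Hydraulic gradient i = (160.29 − 148.19) / 673 = 12.10 / 673 = 0.01798
K = 0.00324 cm/s × 864 = 2.799 m/d
Specific discharge q = 2.799 × 0.01798 = 0.05033 m/d
v = Ki/n = 2.799·0.01798/0.12 = 0.4194 m/d
t = L / v = 1580 / 0.4194 = 3767 d
   = 3767 / 365 = 10.3 yr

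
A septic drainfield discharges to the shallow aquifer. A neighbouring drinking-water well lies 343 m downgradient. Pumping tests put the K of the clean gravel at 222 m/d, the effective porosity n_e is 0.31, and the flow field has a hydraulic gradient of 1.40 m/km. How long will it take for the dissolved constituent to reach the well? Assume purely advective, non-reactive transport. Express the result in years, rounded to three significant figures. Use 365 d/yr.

0.937 years

Darcy flux q = K·i = 222 × 0.0014 = 0.3108 m/d
v_s = q/n_e = 0.3108/0.31 = 1.003 m/d
t = L / v = 343 / 1.003 = 342.1 d
   = 342.1 / 365 = 0.937 yr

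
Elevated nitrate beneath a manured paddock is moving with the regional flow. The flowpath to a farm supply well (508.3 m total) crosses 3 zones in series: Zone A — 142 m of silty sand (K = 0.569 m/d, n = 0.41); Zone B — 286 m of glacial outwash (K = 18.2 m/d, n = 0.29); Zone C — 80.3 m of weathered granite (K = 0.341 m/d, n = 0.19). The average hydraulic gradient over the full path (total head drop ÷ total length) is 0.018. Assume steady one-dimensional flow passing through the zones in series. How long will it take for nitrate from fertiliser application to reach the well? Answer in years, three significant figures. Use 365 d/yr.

23.5 years

Steady 1-D flow in series ⇒ the Darcy flux q is identical in every zone and the zone head losses add (resistances L/K in series).
Σ(L/K) = 142/0.569 + 286/18.2 + 80.3/0.341 = 249.6 + 15.71 + 235.5 = 500.8 d
K_eq = L_total / Σ(L/K) = 508.3 / 500.8 = 1.015 m/d
q = K_eq · i = 1.015 × 0.018 = 0.01827 m/d (same in every zone)
Zone A: v = q/n = 0.01827/0.41 = 0.04456 m/d → t_A = 142/0.04456 = 3186 d
Zone B: v = q/n = 0.01827/0.29 = 0.06300 m/d → t_B = 286/0.06300 = 4539 d
Zone C: v = q/n = 0.01827/0.19 = 0.09616 m/d → t_C = 80.3/0.09616 = 835.0 d
Total t = 3186 + 4539 + 835.0 = 8561 d
   = 8561 / 365 = 23.5 yr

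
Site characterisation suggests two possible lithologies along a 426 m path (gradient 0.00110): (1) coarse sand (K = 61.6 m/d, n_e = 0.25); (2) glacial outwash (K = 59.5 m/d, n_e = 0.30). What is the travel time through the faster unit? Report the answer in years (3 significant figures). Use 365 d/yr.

Unit 1 (coarse sand): v = 61.6×0.0011/0.25 = 0.2710 m/d, t = 426/0.2710 = 1572 d
Unit 2 (glacial outwash): v = 59.5×0.0011/0.30 = 0.2182 m/d, t = 426/0.2182 = 1953 d
Faster: 1572 d / 365 = 4.31 yr

4.31 years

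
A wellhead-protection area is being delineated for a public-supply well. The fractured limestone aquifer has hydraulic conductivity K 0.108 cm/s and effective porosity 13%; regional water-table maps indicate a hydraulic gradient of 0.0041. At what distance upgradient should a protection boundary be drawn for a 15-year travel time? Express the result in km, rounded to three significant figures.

K = 0.108 cm/s × 864 = 93.31 m/d
q = Ki = 93.31 × 0.0041 = 0.3826 m/d
Average linear velocity = 0.3826 / 0.13 = 2.943 m/d
T = 15 yr × 365 = 5475 d
L = v × T = 2.943 × 5475 = 16110 m
   = 16.1 km

16.1 km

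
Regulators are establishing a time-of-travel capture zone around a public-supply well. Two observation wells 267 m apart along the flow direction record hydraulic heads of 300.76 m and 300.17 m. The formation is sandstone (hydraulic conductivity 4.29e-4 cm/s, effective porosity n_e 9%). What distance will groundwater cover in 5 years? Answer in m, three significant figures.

16.6 m

Hydraulic gradient i = (300.76 − 300.17) / 267 = 0.59 / 267 = 0.002210
K = 4.29e-4 cm/s × 864 = 0.3707 m/d
Specific discharge q = 0.3707 × 0.002210 = 8.191e-4 m/d
Average linear velocity = 8.191e-4 / 0.09 = 0.009101 m/d
T = 5 yr × 365 = 1825 d
L = v × T = 0.009101 × 1825 = 16.61 m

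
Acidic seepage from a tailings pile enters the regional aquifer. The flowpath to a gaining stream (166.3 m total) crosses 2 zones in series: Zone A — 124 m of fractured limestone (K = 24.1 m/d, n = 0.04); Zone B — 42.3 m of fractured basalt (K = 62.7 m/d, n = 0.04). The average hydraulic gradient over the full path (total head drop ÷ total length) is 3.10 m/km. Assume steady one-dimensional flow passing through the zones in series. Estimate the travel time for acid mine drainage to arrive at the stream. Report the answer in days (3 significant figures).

Steady 1-D flow in series ⇒ the Darcy flux q is identical in every zone and the zone head losses add (resistances L/K in series).
Σ(L/K) = 124/24.1 + 42.3/62.7 = 5.145 + 0.6746 = 5.820 d
K_eq = L_total / Σ(L/K) = 166.3 / 5.820 = 28.57 m/d
q = K_eq · i = 28.57 × 0.0031 = 0.08858 m/d (same in every zone)
Zone A: v = q/n = 0.08858/0.04 = 2.215 m/d → t_A = 124/2.215 = 55.99 d
Zone B: v = q/n = 0.08858/0.04 = 2.215 m/d → t_B = 42.3/2.215 = 19.10 d
Total t = 55.99 + 19.10 = 75.10 d

75.1 days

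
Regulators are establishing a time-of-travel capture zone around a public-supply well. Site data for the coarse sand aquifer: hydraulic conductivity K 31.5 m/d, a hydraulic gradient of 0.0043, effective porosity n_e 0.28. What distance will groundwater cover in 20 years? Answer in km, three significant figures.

3.53 km

q = Ki = 31.5 × 0.0043 = 0.1355 m/d
Average linear velocity = 0.1355 / 0.28 = 0.4837 m/d
T = 20 yr × 365 = 7300 d
L = v × T = 0.4837 × 7300 = 3531 m
   = 3.53 km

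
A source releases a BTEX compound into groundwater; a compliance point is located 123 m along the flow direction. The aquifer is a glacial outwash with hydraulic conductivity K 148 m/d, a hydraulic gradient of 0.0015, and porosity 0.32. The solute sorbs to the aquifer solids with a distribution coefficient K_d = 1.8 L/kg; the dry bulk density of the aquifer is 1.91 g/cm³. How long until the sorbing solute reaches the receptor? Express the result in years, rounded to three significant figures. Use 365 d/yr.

5.70 years

Darcy flux q = K·i = 148 × 0.0015 = 0.2220 m/d
v = Ki/n = 148·0.0015/0.32 = 0.6938 m/d
Retardation R = 1 + ρ_b·K_d/n = 1 + 1.91×1.8/0.32 = 11.74
Contaminant velocity v_c = v/R = 0.6938/11.74 = 0.05907 m/d
t = L/v_c = 123/0.05907 = 2082 d
   = 2082/365 = 5.70 yr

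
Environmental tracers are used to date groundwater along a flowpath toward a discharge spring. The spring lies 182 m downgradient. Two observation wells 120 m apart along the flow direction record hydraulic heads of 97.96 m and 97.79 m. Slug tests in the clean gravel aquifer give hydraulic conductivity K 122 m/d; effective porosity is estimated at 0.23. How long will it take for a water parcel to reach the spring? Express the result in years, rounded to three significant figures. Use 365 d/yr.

0.664 years

Hydraulic gradient i = (97.96 − 97.79) / 120 = 0.17 / 120 = 0.001417
Specific discharge q = 122 × 0.001417 = 0.1728 m/d
v = Ki/n = 122·0.001417/0.23 = 0.7514 m/d
t = L / v = 182 / 0.7514 = 242.2 d
   = 242.2 / 365 = 0.664 yr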